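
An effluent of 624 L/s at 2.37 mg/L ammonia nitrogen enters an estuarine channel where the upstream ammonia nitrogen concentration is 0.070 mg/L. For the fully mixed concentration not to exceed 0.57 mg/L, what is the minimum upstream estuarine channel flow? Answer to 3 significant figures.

2250 L/s

Set C_mix = 0.57: (Q·0.07000 + 624.0·2.370) / (Q + 624.0) = 0.57
→ Q = 624.0·(2.370 − 0.57)/(0.57 − 0.07000) = 2246 L/s.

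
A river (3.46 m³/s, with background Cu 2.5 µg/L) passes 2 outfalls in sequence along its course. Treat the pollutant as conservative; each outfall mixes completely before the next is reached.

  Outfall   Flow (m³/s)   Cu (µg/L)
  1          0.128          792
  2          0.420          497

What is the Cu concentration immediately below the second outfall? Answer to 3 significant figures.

Below outfall 1: Q → 3.588 m³/s, C = (3.460·2.500 + 0.1280·792.0)/3.588 = 30.66 µg/L.
Below outfall 2: Q → 4.008 m³/s, C = (3.588·30.66 + 0.4200·497.0)/4.008 = 79.53 µg/L.

79.5 µg/L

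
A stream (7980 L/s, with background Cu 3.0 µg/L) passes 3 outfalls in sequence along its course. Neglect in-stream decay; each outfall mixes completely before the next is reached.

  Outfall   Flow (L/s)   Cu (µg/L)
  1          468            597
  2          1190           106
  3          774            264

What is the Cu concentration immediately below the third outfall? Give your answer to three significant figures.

60.9 µg/L

Outfall 1: combined Q = 8448 L/s; C = (7980·3.000 + 468.0·597.0)/8448 = 35.91 µg/L.
Outfall 2: combined Q = 9638 L/s; C = (8448·35.91 + 1190·106.0)/9638 = 44.56 µg/L.
Outfall 3: combined Q = 10410 L/s; C = (9638·44.56 + 774.0·264.0)/10410 = 60.87 µg/L.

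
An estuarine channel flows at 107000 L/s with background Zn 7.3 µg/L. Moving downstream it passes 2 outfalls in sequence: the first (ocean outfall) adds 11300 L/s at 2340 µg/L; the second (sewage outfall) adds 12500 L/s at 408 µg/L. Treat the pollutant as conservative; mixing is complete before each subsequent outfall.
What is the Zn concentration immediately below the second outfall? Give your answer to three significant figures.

247 µg/L

Below outfall 1: Q → 118300 L/s, C = (107000·7.300 + 11300·2340)/118300 = 230.1 µg/L.
Below outfall 2: Q → 130800 L/s, C = (118300·230.1 + 12500·408.0)/130800 = 247.1 µg/L.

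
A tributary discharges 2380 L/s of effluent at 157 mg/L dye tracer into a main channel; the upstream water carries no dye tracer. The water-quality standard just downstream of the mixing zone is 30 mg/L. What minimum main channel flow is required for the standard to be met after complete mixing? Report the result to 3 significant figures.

10100 L/s

Set C_mix = 30: (Q·0 + 2380·157.0) / (Q + 2380) = 30
→ Q = 2380·(157.0 − 30)/(30 − 0) = 10080 L/s.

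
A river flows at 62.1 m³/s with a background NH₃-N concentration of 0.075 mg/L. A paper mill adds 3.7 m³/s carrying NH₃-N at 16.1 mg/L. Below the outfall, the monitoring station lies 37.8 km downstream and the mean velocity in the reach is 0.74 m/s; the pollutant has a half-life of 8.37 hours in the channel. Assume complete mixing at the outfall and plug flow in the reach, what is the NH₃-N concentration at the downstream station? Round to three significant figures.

Mixed concentration C = ΣQC/ΣQ = (62.10·0.07500 + 3.700·16.10) / 65.80 = 64.23/65.80 = 0.9761 mg/L.
Travel time t = 37.8·1000 / 0.74 = 51080 s = 14.19 h.
Half-life 8.37 h → k = ln 2 / 8.37 = 0.08281 h⁻¹ = 1.988 d⁻¹.
Decay over the reach: 0.9761·exp(−kt) = 0.9761·0.3088 = 0.3014 mg/L.

0.301 mg/L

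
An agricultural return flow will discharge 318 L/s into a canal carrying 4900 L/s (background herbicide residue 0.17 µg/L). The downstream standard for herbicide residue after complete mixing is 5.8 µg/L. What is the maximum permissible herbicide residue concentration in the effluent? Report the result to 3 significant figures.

At the limit, (Qr·Cr + Qe·Cₑ)/(Qr + Qe) = 5.8:
Cₑ = (5218·5.8 − 4900·0.1700) / 318.0 = 92.55 µg/L.

92.6 µg/L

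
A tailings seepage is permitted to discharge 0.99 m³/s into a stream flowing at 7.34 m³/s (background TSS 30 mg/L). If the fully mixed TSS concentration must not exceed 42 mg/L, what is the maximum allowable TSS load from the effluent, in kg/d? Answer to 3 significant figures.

11200 kg/d

Mass balance at the limit: 7.340·30.00 + 0.9900·Cₑ = 8.330·42 → Cₑ = 131.0 mg/L.
Load = 0.9900 m³/s × 131.0 g/m³ × 86 400 s/d = 11200 kg/d.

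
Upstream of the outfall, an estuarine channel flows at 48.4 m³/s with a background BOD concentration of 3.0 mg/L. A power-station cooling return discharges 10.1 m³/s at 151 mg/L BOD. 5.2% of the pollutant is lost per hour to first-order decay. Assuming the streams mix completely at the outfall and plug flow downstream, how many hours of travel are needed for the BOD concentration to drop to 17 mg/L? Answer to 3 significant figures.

9.71 h

Conservation of mass: C = (48.40·3.000 + 10.10·151.0) / 58.50 = 1670/58.50 = 28.55 mg/L.
5.2%/h lost → k = −ln(1 − 0.052) = 0.05340 h⁻¹.
28.55·exp(−k·t) = 17 → t = ln(28.55/17)/k = 34960 s = 9.710 h.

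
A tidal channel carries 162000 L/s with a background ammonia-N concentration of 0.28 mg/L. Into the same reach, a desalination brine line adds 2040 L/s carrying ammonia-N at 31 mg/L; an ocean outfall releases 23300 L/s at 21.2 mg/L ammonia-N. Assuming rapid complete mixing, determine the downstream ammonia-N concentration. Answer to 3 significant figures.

Mass balance: C = (162000·0.2800 + 2040·31.00 + 23300·21.20) / 187300 = 602600/187300 = 3.216 mg/L.

3.22 mg/L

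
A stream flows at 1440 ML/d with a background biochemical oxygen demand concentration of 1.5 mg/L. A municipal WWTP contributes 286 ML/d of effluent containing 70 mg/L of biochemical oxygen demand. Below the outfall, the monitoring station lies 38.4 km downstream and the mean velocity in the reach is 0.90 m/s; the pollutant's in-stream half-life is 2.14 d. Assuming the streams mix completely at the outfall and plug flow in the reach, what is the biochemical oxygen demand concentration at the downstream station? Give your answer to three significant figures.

Flow-weighted average: C = (1440·1.500 + 286.0·70.00) / 1726 = 22180/1726 = 12.85 mg/L.
Travel time t = 38.4·1000 / 0.90 = 42670 s = 11.85 h.
Half-life 2.14 d → k = ln 2 / 2.14 = 0.3239 d⁻¹.
First-order decay: C = 12.85·exp(−k·t) = 12.85·0.8522 = 10.95 mg/L.

11.0 mg/L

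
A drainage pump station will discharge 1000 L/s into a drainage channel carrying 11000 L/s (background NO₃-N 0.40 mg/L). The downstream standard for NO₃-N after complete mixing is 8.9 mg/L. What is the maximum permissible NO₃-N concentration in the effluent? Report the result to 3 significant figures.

102 mg/L

At the limit, (Qr·Cr + Qe·Cₑ)/(Qr + Qe) = 8.9:
Cₑ = (12000·8.9 − 11000·0.4000) / 1000 = 102.4 mg/L.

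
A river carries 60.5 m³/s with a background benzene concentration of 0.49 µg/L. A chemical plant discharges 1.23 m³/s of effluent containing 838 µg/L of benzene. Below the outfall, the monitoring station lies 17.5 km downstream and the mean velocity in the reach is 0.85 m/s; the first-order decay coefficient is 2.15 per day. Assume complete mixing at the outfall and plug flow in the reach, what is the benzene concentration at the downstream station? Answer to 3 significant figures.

Flow-weighted average: C = (60.50·0.4900 + 1.230·838.0) / 61.73 = 1060/61.73 = 17.18 µg/L.
Travel time t = 17.5·1000 / 0.85 = 20590 s = 5.719 h.
First-order decay: C = 17.18·exp(−k·t) = 17.18·0.5991 = 10.29 µg/L.

10.3 µg/L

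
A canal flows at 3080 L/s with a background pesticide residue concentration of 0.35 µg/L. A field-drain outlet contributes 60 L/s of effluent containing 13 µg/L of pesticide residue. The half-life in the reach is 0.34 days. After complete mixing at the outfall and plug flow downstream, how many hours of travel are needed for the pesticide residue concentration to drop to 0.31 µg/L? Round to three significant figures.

Conservation of mass: C = (3080·0.3500 + 60.00·13.00) / 3140 = 1858/3140 = 0.5917 µg/L.
Half-life 0.34 d → k = ln 2 / 0.34 = 2.039 d⁻¹.
0.5917·exp(−k·t) = 0.31 → t = ln(0.5917/0.31)/k = 27400 s = 7.610 h.

7.61 h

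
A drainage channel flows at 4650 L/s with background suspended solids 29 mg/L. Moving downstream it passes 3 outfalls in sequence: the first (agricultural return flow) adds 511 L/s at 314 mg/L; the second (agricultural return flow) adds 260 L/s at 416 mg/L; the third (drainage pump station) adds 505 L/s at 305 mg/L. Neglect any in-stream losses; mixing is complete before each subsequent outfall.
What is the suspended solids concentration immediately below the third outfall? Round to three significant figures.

94.1 mg/L

After outfall 1: Q = 4650 + 511.0 = 5161 L/s; C = (4650·29.00 + 511.0·314.0)/5161 = 57.22 mg/L.
After outfall 2: Q = 5161 + 260.0 = 5421 L/s; C = (5161·57.22 + 260.0·416.0)/5421 = 74.43 mg/L.
After outfall 3: Q = 5421 + 505.0 = 5926 L/s; C = (5421·74.43 + 505.0·305.0)/5926 = 94.08 mg/L.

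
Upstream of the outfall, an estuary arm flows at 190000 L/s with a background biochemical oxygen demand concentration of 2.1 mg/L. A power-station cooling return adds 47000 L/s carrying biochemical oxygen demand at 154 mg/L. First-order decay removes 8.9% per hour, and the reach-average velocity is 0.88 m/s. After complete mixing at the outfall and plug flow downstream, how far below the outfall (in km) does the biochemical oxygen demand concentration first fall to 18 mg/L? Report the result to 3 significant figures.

After mixing, C = (190000·2.100 + 47000·154.0) / 237000 = 7637000/237000 = 32.22 mg/L.
8.9%/h lost → k = −ln(1 − 0.089) = 0.09321 h⁻¹.
Set 32.22·exp(−k·t) = 18 → t = ln(32.22/18)/k = 22490 s = 6.247 h.
Distance = v·t = 0.88·22490 = 19790 m = 19.79 km.

19.8 km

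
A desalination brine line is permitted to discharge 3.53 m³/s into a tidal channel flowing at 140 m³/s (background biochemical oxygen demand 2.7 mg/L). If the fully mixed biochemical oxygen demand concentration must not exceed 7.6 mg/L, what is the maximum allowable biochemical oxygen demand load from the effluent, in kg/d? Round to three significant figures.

61600 kg/d

Mass balance at the limit: 140.0·2.700 + 3.530·Cₑ = 143.5·7.6 → Cₑ = 201.9 mg/L.
Load = 3.530 m³/s × 201.9 g/m³ × 86 400 s/d = 61590 kg/d.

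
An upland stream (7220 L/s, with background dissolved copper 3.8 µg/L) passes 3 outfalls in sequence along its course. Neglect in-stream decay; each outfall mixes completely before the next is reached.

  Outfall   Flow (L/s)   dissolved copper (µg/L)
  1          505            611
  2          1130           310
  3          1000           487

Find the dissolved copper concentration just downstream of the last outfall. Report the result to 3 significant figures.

After outfall 1: Q = 7220 + 505.0 = 7725 L/s; C = (7220·3.800 + 505.0·611.0)/7725 = 43.49 µg/L.
After outfall 2: Q = 7725 + 1130 = 8855 L/s; C = (7725·43.49 + 1130·310.0)/8855 = 77.50 µg/L.
After outfall 3: Q = 8855 + 1000 = 9855 L/s; C = (8855·77.50 + 1000·487.0)/9855 = 119.1 µg/L.

119 µg/L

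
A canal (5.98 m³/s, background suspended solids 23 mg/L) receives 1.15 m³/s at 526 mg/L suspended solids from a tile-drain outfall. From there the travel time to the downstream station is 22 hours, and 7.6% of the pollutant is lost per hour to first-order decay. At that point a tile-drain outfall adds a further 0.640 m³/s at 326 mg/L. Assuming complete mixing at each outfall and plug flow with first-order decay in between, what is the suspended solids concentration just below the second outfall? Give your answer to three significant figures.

43.6 mg/L

Flow-weighted average: C = (5.980·23.00 + 1.150·526.0) / 7.130 = 742.4/7.130 = 104.1 mg/L; combined flow 7.130 m³/s.
7.6%/h lost → k = −ln(1 − 0.076) = 0.07904 h⁻¹.
After decay, C = 104.1 × e^(−kt) = 104.1 × 0.1757 = 18.30 mg/L.
At the second outfall, C = (7.130·18.30 + 0.6400·326.0) / (7.130 + 0.6400) = 43.64 mg/L.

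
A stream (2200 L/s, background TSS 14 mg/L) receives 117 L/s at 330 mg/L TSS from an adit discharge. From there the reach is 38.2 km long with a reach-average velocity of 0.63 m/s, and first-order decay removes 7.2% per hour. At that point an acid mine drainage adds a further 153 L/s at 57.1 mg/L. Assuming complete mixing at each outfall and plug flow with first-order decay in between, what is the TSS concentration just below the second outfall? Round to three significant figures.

11.5 mg/L

Conservation of mass: C = (2200·14.00 + 117.0·330.0) / 2317 = 69410/2317 = 29.96 mg/L; combined flow 2317 L/s.
Travel time t = 38.2·1000 / 0.63 = 60630 s = 16.84 h.
7.2%/h lost → k = −ln(1 − 0.072) = 0.07472 h⁻¹.
Decay over the reach: 29.96·exp(−kt) = 29.96·0.2841 = 8.510 mg/L.
Second outfall: C = (2317·8.510 + 153.0·57.10)/2470 = 11.52 mg/L.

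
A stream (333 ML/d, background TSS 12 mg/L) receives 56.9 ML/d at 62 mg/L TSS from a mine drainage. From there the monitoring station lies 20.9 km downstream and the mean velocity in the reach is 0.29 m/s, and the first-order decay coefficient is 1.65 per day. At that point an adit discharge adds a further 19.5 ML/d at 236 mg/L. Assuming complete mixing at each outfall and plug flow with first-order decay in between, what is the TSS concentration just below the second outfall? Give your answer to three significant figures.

Mass balance: C = (333.0·12.00 + 56.90·62.00) / 389.9 = 7524/389.9 = 19.30 mg/L; combined flow 389.9 ML/d.
Travel time t = 20.9·1000 / 0.29 = 72070 s = 20.02 h.
After decay, C = 19.30 × e^(−kt) = 19.30 × 0.2525 = 4.873 mg/L.
At the second outfall, C = (389.9·4.873 + 19.50·236.0) / (389.9 + 19.50) = 15.88 mg/L.

15.9 mg/L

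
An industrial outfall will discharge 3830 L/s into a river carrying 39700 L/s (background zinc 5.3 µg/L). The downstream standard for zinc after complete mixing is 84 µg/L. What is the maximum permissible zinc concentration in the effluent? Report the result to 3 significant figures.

900 µg/L

At the limit, (Qr·Cr + Qe·Cₑ)/(Qr + Qe) = 84:
Cₑ = (43530·84 − 39700·5.300) / 3830 = 899.8 µg/L.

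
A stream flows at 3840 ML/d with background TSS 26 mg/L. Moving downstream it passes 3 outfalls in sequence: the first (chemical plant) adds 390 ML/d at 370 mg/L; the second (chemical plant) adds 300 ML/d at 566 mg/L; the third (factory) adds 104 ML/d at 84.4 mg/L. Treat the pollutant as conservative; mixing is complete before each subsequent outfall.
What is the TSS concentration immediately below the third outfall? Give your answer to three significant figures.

Outfall 1: combined Q = 4230 ML/d; C = (3840·26.00 + 390.0·370.0)/4230 = 57.72 mg/L.
Outfall 2: combined Q = 4530 ML/d; C = (4230·57.72 + 300.0·566.0)/4530 = 91.38 mg/L.
Outfall 3: combined Q = 4634 ML/d; C = (4530·91.38 + 104.0·84.40)/4634 = 91.22 mg/L.

91.2 mg/L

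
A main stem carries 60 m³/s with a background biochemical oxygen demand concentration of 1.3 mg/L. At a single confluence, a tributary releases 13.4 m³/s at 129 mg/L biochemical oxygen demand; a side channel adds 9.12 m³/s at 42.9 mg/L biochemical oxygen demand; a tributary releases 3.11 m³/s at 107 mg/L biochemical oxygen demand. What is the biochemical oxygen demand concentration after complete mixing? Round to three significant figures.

After mixing, C = (60.00·1.300 + 13.40·129.0 + 9.120·42.90 + 3.110·107.0) / 85.63 = 2531/85.63 = 29.55 mg/L.

29.6 mg/L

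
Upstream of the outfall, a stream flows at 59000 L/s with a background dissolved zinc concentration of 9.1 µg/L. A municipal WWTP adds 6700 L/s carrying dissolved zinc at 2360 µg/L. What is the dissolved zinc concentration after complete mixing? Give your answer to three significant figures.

Mass balance: C = (59000·9.100 + 6700·2360) / 65700 = 16350000/65700 = 248.8 µg/L.

249 µg/L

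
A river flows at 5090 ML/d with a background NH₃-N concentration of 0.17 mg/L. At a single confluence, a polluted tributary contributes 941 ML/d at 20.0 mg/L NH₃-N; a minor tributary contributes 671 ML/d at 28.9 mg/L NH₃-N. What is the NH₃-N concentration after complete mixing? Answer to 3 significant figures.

Flow-weighted average: C = (5090·0.1700 + 941.0·20.00 + 671.0·28.90) / 6702 = 39080/6702 = 5.831 mg/L.

5.83 mg/L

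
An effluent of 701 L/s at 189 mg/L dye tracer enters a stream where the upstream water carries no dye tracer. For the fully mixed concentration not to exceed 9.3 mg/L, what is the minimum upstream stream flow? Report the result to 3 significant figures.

Set C_mix = 9.3: (Q·0 + 701.0·189.0) / (Q + 701.0) = 9.3
→ Q = 701.0·(189.0 − 9.3)/(9.3 − 0) = 13550 L/s.

13500 L/s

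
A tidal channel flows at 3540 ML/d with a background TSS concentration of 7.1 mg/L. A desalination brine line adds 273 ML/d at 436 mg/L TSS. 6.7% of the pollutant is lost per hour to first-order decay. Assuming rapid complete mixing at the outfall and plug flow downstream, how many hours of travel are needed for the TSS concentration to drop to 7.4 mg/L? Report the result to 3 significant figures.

23.5 h

Conservation of mass: C = (3540·7.100 + 273.0·436.0) / 3813 = 144200/3813 = 37.81 mg/L.
6.7%/h lost → k = −ln(1 − 0.067) = 0.06935 h⁻¹.
37.81·exp(−k·t) = 7.4 → t = ln(37.81/7.4)/k = 84670 s = 23.52 h.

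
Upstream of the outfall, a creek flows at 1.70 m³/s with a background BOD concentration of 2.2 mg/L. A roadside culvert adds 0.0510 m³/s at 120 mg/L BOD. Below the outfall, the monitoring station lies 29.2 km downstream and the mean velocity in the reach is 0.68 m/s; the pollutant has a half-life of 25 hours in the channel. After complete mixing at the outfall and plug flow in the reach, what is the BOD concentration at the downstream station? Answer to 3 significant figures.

4.05 mg/L

Conservation of mass: C = (1.700·2.200 + 0.05100·120.0) / 1.751 = 9.860/1.751 = 5.631 mg/L.
Travel time t = 29.2·1000 / 0.68 = 42940 s = 11.93 h.
Half-life 25 h → k = ln 2 / 25 = 0.02773 h⁻¹ = 0.6654 d⁻¹.
Decay over the reach: 5.631·exp(−kt) = 5.631·0.7184 = 4.045 mg/L.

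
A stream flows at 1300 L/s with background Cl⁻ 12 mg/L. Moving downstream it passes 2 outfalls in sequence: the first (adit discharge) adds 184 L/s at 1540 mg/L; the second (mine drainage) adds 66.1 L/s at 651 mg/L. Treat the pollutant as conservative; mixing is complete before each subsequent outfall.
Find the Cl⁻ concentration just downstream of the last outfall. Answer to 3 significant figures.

221 mg/L

Below outfall 1: Q → 1484 L/s, C = (1300·12.00 + 184.0·1540)/1484 = 201.5 mg/L.
Below outfall 2: Q → 1550 L/s, C = (1484·201.5 + 66.10·651.0)/1550 = 220.6 mg/L.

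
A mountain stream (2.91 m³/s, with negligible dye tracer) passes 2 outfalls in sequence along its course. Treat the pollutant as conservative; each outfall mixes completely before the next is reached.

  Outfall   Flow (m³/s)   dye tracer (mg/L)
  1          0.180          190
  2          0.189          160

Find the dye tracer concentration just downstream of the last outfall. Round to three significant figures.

Below outfall 1: Q → 3.090 m³/s, C = (2.910·0 + 0.1800·190.0)/3.090 = 11.07 mg/L.
Below outfall 2: Q → 3.279 m³/s, C = (3.090·11.07 + 0.1890·160.0)/3.279 = 19.65 mg/L.

19.7 mg/L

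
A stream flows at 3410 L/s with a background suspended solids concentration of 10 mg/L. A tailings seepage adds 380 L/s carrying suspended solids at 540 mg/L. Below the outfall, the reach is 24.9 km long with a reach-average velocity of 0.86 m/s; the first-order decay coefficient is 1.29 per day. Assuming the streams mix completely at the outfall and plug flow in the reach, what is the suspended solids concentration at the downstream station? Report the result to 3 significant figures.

Mixed concentration C = ΣQC/ΣQ = (3410·10.00 + 380.0·540.0) / 3790 = 239300/3790 = 63.14 mg/L.
Travel time t = 24.9·1000 / 0.86 = 28950 s = 8.043 h.
After decay, C = 63.14 × e^(−kt) = 63.14 × 0.6490 = 40.98 mg/L.

41.0 mg/L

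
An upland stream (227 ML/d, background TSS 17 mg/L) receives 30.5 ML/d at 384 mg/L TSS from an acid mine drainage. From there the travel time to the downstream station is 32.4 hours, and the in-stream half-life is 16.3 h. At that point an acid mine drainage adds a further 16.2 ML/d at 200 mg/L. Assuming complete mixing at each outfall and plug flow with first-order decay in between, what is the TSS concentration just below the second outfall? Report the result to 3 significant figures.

Flow-weighted average: C = (227.0·17.00 + 30.50·384.0) / 257.5 = 15570/257.5 = 60.47 mg/L; combined flow 257.5 ML/d.
Half-life 16.3 h → k = ln 2 / 16.3 = 0.04252 h⁻¹ = 1.021 d⁻¹.
Applying C = C₀e^(−kt): 60.47 × 0.2521 = 15.25 mg/L.
Second outfall: C = (257.5·15.25 + 16.20·200.0)/273.7 = 26.18 mg/L.

26.2 mg/L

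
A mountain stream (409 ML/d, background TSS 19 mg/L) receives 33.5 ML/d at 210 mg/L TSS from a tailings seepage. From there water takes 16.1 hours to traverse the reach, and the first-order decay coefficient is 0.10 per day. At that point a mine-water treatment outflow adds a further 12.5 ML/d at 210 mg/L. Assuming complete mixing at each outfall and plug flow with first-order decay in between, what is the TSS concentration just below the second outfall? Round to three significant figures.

36.2 mg/L

Mixed concentration C = ΣQC/ΣQ = (409.0·19.00 + 33.50·210.0) / 442.5 = 14810/442.5 = 33.46 mg/L; combined flow 442.5 ML/d.
First-order decay: C = 33.46·exp(−k·t) = 33.46·0.9351 = 31.29 mg/L.
At the second outfall, C = (442.5·31.29 + 12.50·210.0) / (442.5 + 12.50) = 36.20 mg/L.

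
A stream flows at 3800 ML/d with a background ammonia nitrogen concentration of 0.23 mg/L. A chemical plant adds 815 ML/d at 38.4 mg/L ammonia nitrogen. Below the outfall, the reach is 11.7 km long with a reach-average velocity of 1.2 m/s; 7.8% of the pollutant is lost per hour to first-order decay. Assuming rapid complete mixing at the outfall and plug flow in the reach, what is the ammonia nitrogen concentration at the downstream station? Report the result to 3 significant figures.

5.59 mg/L

Mass balance: C = (3800·0.2300 + 815.0·38.40) / 4615 = 32170/4615 = 6.971 mg/L.
Travel time t = 11.7·1000 / 1.2 = 9750 s = 2.708 h.
7.8%/h lost → k = −ln(1 − 0.078) = 0.08121 h⁻¹.
After decay, C = 6.971 × e^(−kt) = 6.971 × 0.8026 = 5.594 mg/L.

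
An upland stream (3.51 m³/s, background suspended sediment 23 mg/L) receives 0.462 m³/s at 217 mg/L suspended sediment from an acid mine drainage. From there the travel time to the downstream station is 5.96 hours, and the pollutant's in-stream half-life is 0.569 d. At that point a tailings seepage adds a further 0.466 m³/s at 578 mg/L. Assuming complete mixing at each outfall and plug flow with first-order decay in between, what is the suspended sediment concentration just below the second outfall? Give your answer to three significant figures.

90.8 mg/L

After mixing, C = (3.510·23.00 + 0.4620·217.0) / 3.972 = 181.0/3.972 = 45.56 mg/L; combined flow 3.972 m³/s.
Half-life 0.569 d → k = ln 2 / 0.569 = 1.218 d⁻¹.
Decay over the reach: 45.56·exp(−kt) = 45.56·0.7390 = 33.67 mg/L.
At the second outfall, C = (3.972·33.67 + 0.4660·578.0) / (3.972 + 0.4660) = 90.83 mg/L.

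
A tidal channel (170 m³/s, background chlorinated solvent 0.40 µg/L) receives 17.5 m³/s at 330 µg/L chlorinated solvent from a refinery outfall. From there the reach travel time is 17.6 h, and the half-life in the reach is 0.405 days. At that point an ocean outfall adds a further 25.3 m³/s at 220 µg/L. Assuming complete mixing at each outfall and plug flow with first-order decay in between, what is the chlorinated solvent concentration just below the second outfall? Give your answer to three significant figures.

34.0 µg/L

Mixed concentration C = ΣQC/ΣQ = (170.0·0.4000 + 17.50·330.0) / 187.5 = 5843/187.5 = 31.16 µg/L; combined flow 187.5 m³/s.
Half-life 0.405 d → k = ln 2 / 0.405 = 1.711 d⁻¹.
Decay over the reach: 31.16·exp(−kt) = 31.16·0.2851 = 8.883 µg/L.
Second outfall: C = (187.5·8.883 + 25.30·220.0)/212.8 = 33.98 µg/L.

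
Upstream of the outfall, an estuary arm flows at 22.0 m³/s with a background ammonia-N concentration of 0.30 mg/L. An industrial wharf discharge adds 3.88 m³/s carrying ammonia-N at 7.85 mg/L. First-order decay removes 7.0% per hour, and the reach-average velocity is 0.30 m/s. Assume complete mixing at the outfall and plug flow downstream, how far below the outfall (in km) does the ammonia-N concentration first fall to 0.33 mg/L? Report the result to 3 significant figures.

21.8 km

After mixing, C = (22.00·0.3000 + 3.880·7.850) / 25.88 = 37.06/25.88 = 1.432 mg/L.
7.0%/h lost → k = −ln(1 − 0.07) = 0.07257 h⁻¹.
Set 1.432·exp(−k·t) = 0.33 → t = ln(1.432/0.33)/k = 72810 s = 20.22 h.
Distance = v·t = 0.30·72810 = 21840 m = 21.84 km.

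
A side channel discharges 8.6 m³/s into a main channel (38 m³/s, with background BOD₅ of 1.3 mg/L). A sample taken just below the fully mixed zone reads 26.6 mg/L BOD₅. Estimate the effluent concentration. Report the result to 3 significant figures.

Mass balance: 38.00·1.300 + 8.600·Cₑ = 46.60·26.60
→ Cₑ = (46.60·26.60 − 38.00·1.300) / 8.600 = 138.4 mg/L.

138 mg/L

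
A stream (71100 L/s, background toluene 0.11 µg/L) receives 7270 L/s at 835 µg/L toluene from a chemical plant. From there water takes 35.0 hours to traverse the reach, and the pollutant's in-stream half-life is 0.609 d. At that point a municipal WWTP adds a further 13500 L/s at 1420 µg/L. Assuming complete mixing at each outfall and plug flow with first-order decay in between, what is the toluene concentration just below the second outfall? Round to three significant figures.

Mixed concentration C = ΣQC/ΣQ = (71100·0.1100 + 7270·835.0) / 78370 = 6078000/78370 = 77.56 µg/L; combined flow 78370 L/s.
Half-life 0.609 d → k = ln 2 / 0.609 = 1.138 d⁻¹.
First-order decay: C = 77.56·exp(−k·t) = 77.56·0.1902 = 14.75 µg/L.
Second outfall: C = (78370·14.75 + 13500·1420)/91870 = 221.2 µg/L.

221 µg/L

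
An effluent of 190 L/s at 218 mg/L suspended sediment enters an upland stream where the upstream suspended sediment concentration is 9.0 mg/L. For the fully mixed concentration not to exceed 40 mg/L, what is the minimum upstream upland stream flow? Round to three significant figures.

Set C_mix = 40: (Q·9.000 + 190.0·218.0) / (Q + 190.0) = 40
→ Q = 190.0·(218.0 − 40)/(40 − 9.000) = 1091 L/s.

1090 L/s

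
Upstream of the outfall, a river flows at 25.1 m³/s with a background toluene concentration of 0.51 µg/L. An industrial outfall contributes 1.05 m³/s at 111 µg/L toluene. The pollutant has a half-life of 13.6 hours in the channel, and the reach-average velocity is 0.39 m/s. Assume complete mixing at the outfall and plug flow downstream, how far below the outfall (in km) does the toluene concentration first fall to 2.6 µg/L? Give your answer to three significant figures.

17.7 km

Mass balance: C = (25.10·0.5100 + 1.050·111.0) / 26.15 = 129.4/26.15 = 4.947 µg/L.
Half-life 13.6 h → k = ln 2 / 13.6 = 0.05097 h⁻¹ = 1.223 d⁻¹.
Set 4.947·exp(−k·t) = 2.6 → t = ln(4.947/2.6)/k = 45430 s = 12.62 h.
Distance = v·t = 0.39·45430 = 17720 m = 17.72 km.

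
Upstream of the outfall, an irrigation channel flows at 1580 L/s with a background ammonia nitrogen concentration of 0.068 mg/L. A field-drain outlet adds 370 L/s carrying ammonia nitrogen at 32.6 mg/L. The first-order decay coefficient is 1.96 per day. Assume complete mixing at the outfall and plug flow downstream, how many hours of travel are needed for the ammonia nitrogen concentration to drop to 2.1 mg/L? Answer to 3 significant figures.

Conservation of mass: C = (1580·0.06800 + 370.0·32.60) / 1950 = 12170/1950 = 6.241 mg/L.
6.241·exp(−k·t) = 2.1 → t = ln(6.241/2.1)/k = 48010 s = 13.34 h.

13.3 h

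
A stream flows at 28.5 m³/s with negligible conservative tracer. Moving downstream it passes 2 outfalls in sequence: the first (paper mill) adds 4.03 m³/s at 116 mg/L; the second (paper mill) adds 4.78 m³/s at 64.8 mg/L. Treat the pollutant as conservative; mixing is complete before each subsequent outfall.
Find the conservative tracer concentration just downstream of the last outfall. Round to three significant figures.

After outfall 1: Q = 28.50 + 4.030 = 32.53 m³/s; C = (28.50·0 + 4.030·116.0)/32.53 = 14.37 mg/L.
After outfall 2: Q = 32.53 + 4.780 = 37.31 m³/s; C = (32.53·14.37 + 4.780·64.80)/37.31 = 20.83 mg/L.

20.8 mg/L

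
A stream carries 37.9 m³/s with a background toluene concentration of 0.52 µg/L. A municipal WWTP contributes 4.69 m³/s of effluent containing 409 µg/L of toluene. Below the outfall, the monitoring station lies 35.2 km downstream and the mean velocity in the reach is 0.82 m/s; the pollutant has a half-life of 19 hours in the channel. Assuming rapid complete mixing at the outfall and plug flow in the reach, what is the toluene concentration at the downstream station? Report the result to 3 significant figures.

29.5 µg/L

After mixing, C = (37.90·0.5200 + 4.690·409.0) / 42.59 = 1938/42.59 = 45.50 µg/L.
Travel time t = 35.2·1000 / 0.82 = 42930 s = 11.92 h.
Half-life 19 h → k = ln 2 / 19 = 0.03648 h⁻¹ = 0.8756 d⁻¹.
Applying C = C₀e^(−kt): 45.50 × 0.6473 = 29.45 µg/L.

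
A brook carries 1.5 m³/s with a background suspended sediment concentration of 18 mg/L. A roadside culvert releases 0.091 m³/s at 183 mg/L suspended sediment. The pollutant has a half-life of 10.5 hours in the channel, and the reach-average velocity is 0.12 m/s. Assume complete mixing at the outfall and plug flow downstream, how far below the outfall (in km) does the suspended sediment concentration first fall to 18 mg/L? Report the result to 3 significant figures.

Mixed concentration C = ΣQC/ΣQ = (1.500·18.00 + 0.09100·183.0) / 1.591 = 43.65/1.591 = 27.44 mg/L.
Half-life 10.5 h → k = ln 2 / 10.5 = 0.06601 h⁻¹ = 1.584 d⁻¹.
Set 27.44·exp(−k·t) = 18 → t = ln(27.44/18)/k = 22990 s = 6.386 h.
Distance = v·t = 0.12·22990 = 2759 m = 2.759 km.

2.76 km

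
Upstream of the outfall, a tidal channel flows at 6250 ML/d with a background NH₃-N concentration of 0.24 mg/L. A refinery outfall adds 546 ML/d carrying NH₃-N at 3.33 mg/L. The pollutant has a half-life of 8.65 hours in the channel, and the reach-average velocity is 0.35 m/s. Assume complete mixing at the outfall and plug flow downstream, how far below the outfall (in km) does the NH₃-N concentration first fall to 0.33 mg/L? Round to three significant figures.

6.16 km

Flow-weighted average: C = (6250·0.2400 + 546.0·3.330) / 6796 = 3318/6796 = 0.4883 mg/L.
Half-life 8.65 h → k = ln 2 / 8.65 = 0.08013 h⁻¹ = 1.923 d⁻¹.
Set 0.4883·exp(−k·t) = 0.33 → t = ln(0.4883/0.33)/k = 17600 s = 4.889 h.
Distance = v·t = 0.35·17600 = 6160 m = 6.160 km.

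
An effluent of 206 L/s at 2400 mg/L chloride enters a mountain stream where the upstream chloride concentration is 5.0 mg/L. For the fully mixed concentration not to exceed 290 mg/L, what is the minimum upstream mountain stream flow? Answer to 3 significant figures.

1530 L/s

Set C_mix = 290: (Q·5.000 + 206.0·2400) / (Q + 206.0) = 290
→ Q = 206.0·(2400 − 290)/(290 − 5.000) = 1525 L/s.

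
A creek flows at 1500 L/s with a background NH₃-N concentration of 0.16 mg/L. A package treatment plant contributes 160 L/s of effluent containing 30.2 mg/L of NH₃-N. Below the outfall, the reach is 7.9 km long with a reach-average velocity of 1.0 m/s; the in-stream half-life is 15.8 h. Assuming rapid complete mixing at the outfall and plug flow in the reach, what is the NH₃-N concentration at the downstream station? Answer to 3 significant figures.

Mass balance: C = (1500·0.1600 + 160.0·30.20) / 1660 = 5072/1660 = 3.055 mg/L.
Travel time t = 7.9·1000 / 1.0 = 7900 s = 2.194 h.
Half-life 15.8 h → k = ln 2 / 15.8 = 0.04387 h⁻¹ = 1.053 d⁻¹.
First-order decay: C = 3.055·exp(−k·t) = 3.055·0.9082 = 2.775 mg/L.

2.77 mg/L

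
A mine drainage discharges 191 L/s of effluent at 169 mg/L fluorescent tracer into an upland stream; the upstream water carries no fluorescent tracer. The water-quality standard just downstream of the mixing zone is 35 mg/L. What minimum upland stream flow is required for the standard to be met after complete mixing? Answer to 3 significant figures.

Set C_mix = 35: (Q·0 + 191.0·169.0) / (Q + 191.0) = 35
→ Q = 191.0·(169.0 − 35)/(35 − 0) = 731.3 L/s.

731 L/s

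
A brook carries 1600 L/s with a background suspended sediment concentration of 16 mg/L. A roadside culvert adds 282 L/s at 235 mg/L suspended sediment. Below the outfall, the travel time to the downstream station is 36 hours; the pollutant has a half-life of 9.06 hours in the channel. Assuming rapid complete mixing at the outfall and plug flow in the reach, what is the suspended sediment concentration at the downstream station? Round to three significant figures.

Conservation of mass: C = (1600·16.00 + 282.0·235.0) / 1882 = 91870/1882 = 48.82 mg/L.
Half-life 9.06 h → k = ln 2 / 9.06 = 0.07651 h⁻¹ = 1.836 d⁻¹.
First-order decay: C = 48.82·exp(−k·t) = 48.82·0.06366 = 3.107 mg/L.

3.11 mg/L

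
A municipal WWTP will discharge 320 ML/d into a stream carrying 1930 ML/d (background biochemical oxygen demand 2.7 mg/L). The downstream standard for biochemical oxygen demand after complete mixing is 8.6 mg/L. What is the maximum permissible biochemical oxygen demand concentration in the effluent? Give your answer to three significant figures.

44.2 mg/L

At the limit, (Qr·Cr + Qe·Cₑ)/(Qr + Qe) = 8.6:
Cₑ = (2250·8.6 − 1930·2.700) / 320.0 = 44.18 mg/L.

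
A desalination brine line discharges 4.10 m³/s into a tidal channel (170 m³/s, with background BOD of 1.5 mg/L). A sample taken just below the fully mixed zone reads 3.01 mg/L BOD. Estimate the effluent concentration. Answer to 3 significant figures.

Mass balance: 170.0·1.500 + 4.100·Cₑ = 174.1·3.010
→ Cₑ = (174.1·3.010 − 170.0·1.500) / 4.100 = 65.62 mg/L.

65.6 mg/L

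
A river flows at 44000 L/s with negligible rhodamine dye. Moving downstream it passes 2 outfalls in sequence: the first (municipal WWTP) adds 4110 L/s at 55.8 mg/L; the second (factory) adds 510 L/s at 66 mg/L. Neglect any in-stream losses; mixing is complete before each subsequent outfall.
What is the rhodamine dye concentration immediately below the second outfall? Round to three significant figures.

Below outfall 1: Q → 48110 L/s, C = (44000·0 + 4110·55.80)/48110 = 4.767 mg/L.
Below outfall 2: Q → 48620 L/s, C = (48110·4.767 + 510.0·66.00)/48620 = 5.409 mg/L.

5.41 mg/L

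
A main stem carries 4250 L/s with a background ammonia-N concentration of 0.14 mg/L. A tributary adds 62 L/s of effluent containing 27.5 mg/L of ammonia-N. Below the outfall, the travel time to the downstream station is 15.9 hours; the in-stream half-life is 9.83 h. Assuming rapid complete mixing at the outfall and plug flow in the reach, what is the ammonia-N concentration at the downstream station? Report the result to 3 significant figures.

0.174 mg/L

Mass balance: C = (4250·0.1400 + 62.00·27.50) / 4312 = 2300/4312 = 0.5334 mg/L.
Half-life 9.83 h → k = ln 2 / 9.83 = 0.07051 h⁻¹ = 1.692 d⁻¹.
First-order decay: C = 0.5334·exp(−k·t) = 0.5334·0.3259 = 0.1738 mg/L.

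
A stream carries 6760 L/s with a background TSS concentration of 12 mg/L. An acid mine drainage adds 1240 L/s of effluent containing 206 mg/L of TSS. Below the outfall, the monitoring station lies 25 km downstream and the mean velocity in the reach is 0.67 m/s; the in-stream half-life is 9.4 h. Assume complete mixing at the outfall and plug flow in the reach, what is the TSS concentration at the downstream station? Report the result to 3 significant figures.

19.6 mg/L

Flow-weighted average: C = (6760·12.00 + 1240·206.0) / 8000 = 336600/8000 = 42.07 mg/L.
Travel time t = 25·1000 / 0.67 = 37310 s = 10.36 h.
Half-life 9.4 h → k = ln 2 / 9.4 = 0.07374 h⁻¹ = 1.770 d⁻¹.
First-order decay: C = 42.07·exp(−k·t) = 42.07·0.4657 = 19.59 mg/L.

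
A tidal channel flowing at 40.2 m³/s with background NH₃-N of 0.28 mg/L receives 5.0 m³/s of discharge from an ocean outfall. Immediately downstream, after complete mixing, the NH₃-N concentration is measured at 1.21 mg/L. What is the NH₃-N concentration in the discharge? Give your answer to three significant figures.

Mass balance: 40.20·0.2800 + 5.000·Cₑ = 45.20·1.210
→ Cₑ = (45.20·1.210 − 40.20·0.2800) / 5.000 = 8.687 mg/L.

8.69 mg/L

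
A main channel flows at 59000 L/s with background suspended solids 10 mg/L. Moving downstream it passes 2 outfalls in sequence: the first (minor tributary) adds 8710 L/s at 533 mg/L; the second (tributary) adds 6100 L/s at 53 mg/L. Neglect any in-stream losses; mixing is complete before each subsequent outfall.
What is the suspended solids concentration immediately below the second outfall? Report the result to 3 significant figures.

Outfall 1: combined Q = 67710 L/s; C = (59000·10.00 + 8710·533.0)/67710 = 77.28 mg/L.
Outfall 2: combined Q = 73810 L/s; C = (67710·77.28 + 6100·53.00)/73810 = 75.27 mg/L.

75.3 mg/L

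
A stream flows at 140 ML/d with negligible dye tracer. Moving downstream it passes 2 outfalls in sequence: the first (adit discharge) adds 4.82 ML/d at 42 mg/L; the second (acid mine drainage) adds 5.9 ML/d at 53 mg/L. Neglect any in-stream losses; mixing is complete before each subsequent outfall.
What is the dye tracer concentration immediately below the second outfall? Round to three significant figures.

After outfall 1: Q = 140.0 + 4.820 = 144.8 ML/d; C = (140.0·0 + 4.820·42.00)/144.8 = 1.398 mg/L.
After outfall 2: Q = 144.8 + 5.900 = 150.7 ML/d; C = (144.8·1.398 + 5.900·53.00)/150.7 = 3.418 mg/L.

3.42 mg/L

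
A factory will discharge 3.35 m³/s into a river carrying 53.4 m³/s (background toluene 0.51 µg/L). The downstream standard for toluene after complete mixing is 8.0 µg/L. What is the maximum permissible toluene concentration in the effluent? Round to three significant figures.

127 µg/L

At the limit, (Qr·Cr + Qe·Cₑ)/(Qr + Qe) = 8.0:
Cₑ = (56.75·8.0 − 53.40·0.5100) / 3.350 = 127.4 µg/L.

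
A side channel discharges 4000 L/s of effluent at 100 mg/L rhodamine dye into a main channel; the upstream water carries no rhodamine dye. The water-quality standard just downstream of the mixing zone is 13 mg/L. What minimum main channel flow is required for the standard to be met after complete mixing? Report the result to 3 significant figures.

26800 L/s

Set C_mix = 13: (Q·0 + 4000·100.0) / (Q + 4000) = 13
→ Q = 4000·(100.0 − 13)/(13 − 0) = 26770 L/s.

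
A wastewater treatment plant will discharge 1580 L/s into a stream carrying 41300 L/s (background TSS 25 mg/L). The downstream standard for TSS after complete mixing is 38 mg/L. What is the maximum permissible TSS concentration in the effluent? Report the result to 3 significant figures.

At the limit, (Qr·Cr + Qe·Cₑ)/(Qr + Qe) = 38:
Cₑ = (42880·38 − 41300·25.00) / 1580 = 377.8 mg/L.

378 mg/L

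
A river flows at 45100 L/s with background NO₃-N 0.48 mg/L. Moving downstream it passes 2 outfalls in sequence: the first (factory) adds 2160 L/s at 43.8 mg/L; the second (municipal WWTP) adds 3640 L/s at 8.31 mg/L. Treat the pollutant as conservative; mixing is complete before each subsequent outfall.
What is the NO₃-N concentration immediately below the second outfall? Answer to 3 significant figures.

Below outfall 1: Q → 47260 L/s, C = (45100·0.4800 + 2160·43.80)/47260 = 2.460 mg/L.
Below outfall 2: Q → 50900 L/s, C = (47260·2.460 + 3640·8.310)/50900 = 2.878 mg/L.

2.88 mg/L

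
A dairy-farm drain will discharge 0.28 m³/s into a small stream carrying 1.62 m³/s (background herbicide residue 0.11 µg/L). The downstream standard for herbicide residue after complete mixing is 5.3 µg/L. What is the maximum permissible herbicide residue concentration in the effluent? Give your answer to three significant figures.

At the limit, (Qr·Cr + Qe·Cₑ)/(Qr + Qe) = 5.3:
Cₑ = (1.900·5.3 − 1.620·0.1100) / 0.2800 = 35.33 µg/L.

35.3 µg/L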